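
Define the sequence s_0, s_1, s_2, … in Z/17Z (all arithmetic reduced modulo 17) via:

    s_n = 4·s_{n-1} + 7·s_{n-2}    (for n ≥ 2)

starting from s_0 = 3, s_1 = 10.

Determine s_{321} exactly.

s_2 = 4·10 + 7·3 = 10
s_3 = 4·10 + 7·10 = 8
s_4 = 4·8 + 7·10 = 0
s_5 = 4·0 + 7·8 = 5
s_6 = 4·5 + 7·0 = 3
s_7 = 4·3 + 7·5 = 13
Continuing the recurrence:
  s_8 = 5;  s_9 = 9;  s_10 = 3;  s_11 = 7;  s_12 = 15;  s_13 = 7
  s_14 = 14;  s_15 = 3;  s_16 = 8;  s_17 = 2;  s_18 = 13;  s_19 = 15
  s_20 = 15;  s_21 = 12;  s_22 = 0;  s_23 = 16;  s_24 = 13;  s_25 = 11
  s_26 = 16;  s_27 = 5;  s_28 = 13;  s_29 = 2;  s_30 = 14;  s_31 = 2
  s_32 = 4;  s_33 = 13;  s_34 = 12;  s_35 = 3;  s_36 = 11;  s_37 = 14
  s_38 = 14;  s_39 = 1;  s_40 = 0;  s_41 = 7;  s_42 = 11;  s_43 = 8
  s_44 = 7;  s_45 = 16;  s_46 = 11;  s_47 = 3;  s_48 = 4;  s_49 = 3
  s_50 = 6;  s_51 = 11;  s_52 = 1;  s_53 = 13;  s_54 = 8;  s_55 = 4
  s_56 = 4;  s_57 = 10;  s_58 = 0;  s_59 = 2;  s_60 = 8;  s_61 = 12
  s_62 = 2;  s_63 = 7;  s_64 = 8;  s_65 = 13;  s_66 = 6;  s_67 = 13
  s_68 = 9;  s_69 = 8;  s_70 = 10;  s_71 = 11;  s_72 = 12;  s_73 = 6
  s_74 = 6;  s_75 = 15;  s_76 = 0;  s_77 = 3;  s_78 = 12;  s_79 = 1
  s_80 = 3;  s_81 = 2;  s_82 = 12;  s_83 = 11;  s_84 = 9;  s_85 = 11
  s_86 = 5;  s_87 = 12;  s_88 = 15;  s_89 = 8;  s_90 = 1;  s_91 = 9
  s_92 = 9;  s_93 = 14;  s_94 = 0;  s_95 = 13;  s_96 = 1;  s_97 = 10
  s_98 = 13;  s_99 = 3;  s_100 = 1;  s_101 = 8;  s_102 = 5;  s_103 = 8
  s_104 = 16;  s_105 = 1;  s_106 = 14;  s_107 = 12;  s_108 = 10;  s_109 = 5
  s_110 = 5;  s_111 = 4;  s_112 = 0;  s_113 = 11;  s_114 = 10;  s_115 = 15
  s_116 = 11;  s_117 = 13;  s_118 = 10;  s_119 = 12;  s_120 = 16;  s_121 = 12
  s_122 = 7;  s_123 = 10;  s_124 = 4;  s_125 = 1;  s_126 = 15;  s_127 = 16
  s_128 = 16;  s_129 = 6;  s_130 = 0;  s_131 = 8;  s_132 = 15;  s_133 = 14
  s_134 = 8;  s_135 = 11;  s_136 = 15;  s_137 = 1;  s_138 = 7;  s_139 = 1
  s_140 = 2;  s_141 = 15;  s_142 = 6;  s_143 = 10;  s_144 = 14;  s_145 = 7
  s_146 = 7;  s_147 = 9;  s_148 = 0;  s_149 = 12;  s_150 = 14;  s_151 = 4
  s_152 = 12;  s_153 = 8;  s_154 = 14;  s_155 = 10;  s_156 = 2;  s_157 = 10
  s_158 = 3;  s_159 = 14;  s_160 = 9;  s_161 = 15;  s_162 = 4;  s_163 = 2
  s_164 = 2;  s_165 = 5;  s_166 = 0;  s_167 = 1;  s_168 = 4;  s_169 = 6
  s_170 = 1;  s_171 = 12;  s_172 = 4;  s_173 = 15;  s_174 = 3;  s_175 = 15
  s_176 = 13;  s_177 = 4;  s_178 = 5;  s_179 = 14;  s_180 = 6;  s_181 = 3
  s_182 = 3;  s_183 = 16;  s_184 = 0;  s_185 = 10;  s_186 = 6;  s_187 = 9
  s_188 = 10;  s_189 = 1;  s_190 = 6;  s_191 = 14;  s_192 = 13;  s_193 = 14
  s_194 = 11;  s_195 = 6;  s_196 = 16;  s_197 = 4;  s_198 = 9;  s_199 = 13
  s_200 = 13;  s_201 = 7;  s_202 = 0;  s_203 = 15;  s_204 = 9;  s_205 = 5
  s_206 = 15;  s_207 = 10;  s_208 = 9;  s_209 = 4;  s_210 = 11;  s_211 = 4
  s_212 = 8;  s_213 = 9;  s_214 = 7;  s_215 = 6;  s_216 = 5;  s_217 = 11
  s_218 = 11;  s_219 = 2;  s_220 = 0;  s_221 = 14;  s_222 = 5;  s_223 = 16
  s_224 = 14;  s_225 = 15;  s_226 = 5;  s_227 = 6;  s_228 = 8;  s_229 = 6
  s_230 = 12;  s_231 = 5;  s_232 = 2;  s_233 = 9;  s_234 = 16;  s_235 = 8
  s_236 = 8;  s_237 = 3;  s_238 = 0;  s_239 = 4;  s_240 = 16;  s_241 = 7
  s_242 = 4;  s_243 = 14;  s_244 = 16;  s_245 = 9;  s_246 = 12;  s_247 = 9
  s_248 = 1;  s_249 = 16;  s_250 = 3;  s_251 = 5;  s_252 = 7;  s_253 = 12
  s_254 = 12;  s_255 = 13;  s_256 = 0;  s_257 = 6;  s_258 = 7;  s_259 = 2
  s_260 = 6;  s_261 = 4;  s_262 = 7;  s_263 = 5;  s_264 = 1;  s_265 = 5
  s_266 = 10;  s_267 = 7;  s_268 = 13;  s_269 = 16;  s_270 = 2;  s_271 = 1
  s_272 = 1;  s_273 = 11;  s_274 = 0;  s_275 = 9;  s_276 = 2;  s_277 = 3
  s_278 = 9;  s_279 = 6;  s_280 = 2;  s_281 = 16;  s_282 = 10;  s_283 = 16
  s_284 = 15;  s_285 = 2;  s_286 = 11;  s_287 = 7;  s_288 = 3;  s_289 = 10
  s_290 = 10;  s_291 = 8;  s_292 = 0;  s_293 = 5;  s_294 = 3;  s_295 = 13
  s_296 = 5;  s_297 = 9;  s_298 = 3;  s_299 = 7;  s_300 = 15;  s_301 = 7
  s_302 = 14;  s_303 = 3;  s_304 = 8;  s_305 = 2;  s_306 = 13;  s_307 = 15
  s_308 = 15;  s_309 = 12;  s_310 = 0;  s_311 = 16;  s_312 = 13;  s_313 = 11
  s_314 = 16;  s_315 = 5;  s_316 = 13;  s_317 = 2;  s_318 = 14;  s_319 = 2
s_320 = 4·2 + 7·14 = 4
s_321 = 4·4 + 7·2 = 13

13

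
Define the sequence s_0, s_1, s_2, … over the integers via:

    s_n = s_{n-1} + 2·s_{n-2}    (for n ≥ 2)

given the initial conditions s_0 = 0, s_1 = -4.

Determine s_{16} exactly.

s_2 = 1·-4 + 2·0 = -4
s_3 = 1·-4 + 2·-4 = -12
s_4 = 1·-12 + 2·-4 = -20
s_5 = 1·-20 + 2·-12 = -44
s_6 = 1·-44 + 2·-20 = -84
s_7 = 1·-84 + 2·-44 = -172
s_8 = 1·-172 + 2·-84 = -340
s_9 = 1·-340 + 2·-172 = -684
s_10 = 1·-684 + 2·-340 = -1364
s_11 = 1·-1364 + 2·-684 = -2732
s_12 = 1·-2732 + 2·-1364 = -5460
s_13 = 1·-5460 + 2·-2732 = -10924
s_14 = 1·-10924 + 2·-5460 = -21844
s_15 = 1·-21844 + 2·-10924 = -43692
s_16 = 1·-43692 + 2·-21844 = -87380

-87380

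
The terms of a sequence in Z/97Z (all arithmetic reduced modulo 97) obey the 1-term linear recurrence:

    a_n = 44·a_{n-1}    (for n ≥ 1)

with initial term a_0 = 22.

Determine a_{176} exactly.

91

a_1 = 44·22 = 95
a_2 = 44·95 = 9
a_3 = 44·9 = 8
a_4 = 44·8 = 61
a_5 = 44·61 = 65
a_6 = 44·65 = 47
a_7 = 44·47 = 31
a_8 = 44·31 = 6
a_9 = 44·6 = 70
a_10 = 44·70 = 73
a_11 = 44·73 = 11
a_12 = 44·11 = 96
a_13 = 44·96 = 53
a_14 = 44·53 = 4
a_15 = 44·4 = 79
a_16 = 44·79 = 81
a_17 = 44·81 = 72
a_18 = 44·72 = 64
a_19 = 44·64 = 3
a_20 = 44·3 = 35
a_21 = 44·35 = 85
a_22 = 44·85 = 54
a_23 = 44·54 = 48
a_24 = 44·48 = 75
a_25 = 44·75 = 2
a_26 = 44·2 = 88
a_27 = 44·88 = 89
a_28 = 44·89 = 36
a_29 = 44·36 = 32
a_30 = 44·32 = 50
a_31 = 44·50 = 66
a_32 = 44·66 = 91
a_33 = 44·91 = 27
a_34 = 44·27 = 24
a_35 = 44·24 = 86
a_36 = 44·86 = 1
a_37 = 44·1 = 44
a_38 = 44·44 = 93
a_39 = 44·93 = 18
a_40 = 44·18 = 16
a_41 = 44·16 = 25
a_42 = 44·25 = 33
a_43 = 44·33 = 94
a_44 = 44·94 = 62
a_45 = 44·62 = 12
a_46 = 44·12 = 43
a_47 = 44·43 = 49
a_48 = 44·49 = 22
(a_48) = (22) = (a_0), so the sequence has period 48.
176 ≡ 32 (mod 48), hence a_176 = a_32 = 91.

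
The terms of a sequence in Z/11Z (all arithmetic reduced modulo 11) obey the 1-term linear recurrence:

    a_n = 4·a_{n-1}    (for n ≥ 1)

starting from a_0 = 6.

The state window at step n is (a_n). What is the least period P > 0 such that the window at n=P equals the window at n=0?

5

n=0: window = (6)
n=1: window = (2)
n=2: window = (8)
n=3: window = (10)
n=4: window = (7)
n=5: window = (6)
window at n=5 equals window at n=0 → period = 5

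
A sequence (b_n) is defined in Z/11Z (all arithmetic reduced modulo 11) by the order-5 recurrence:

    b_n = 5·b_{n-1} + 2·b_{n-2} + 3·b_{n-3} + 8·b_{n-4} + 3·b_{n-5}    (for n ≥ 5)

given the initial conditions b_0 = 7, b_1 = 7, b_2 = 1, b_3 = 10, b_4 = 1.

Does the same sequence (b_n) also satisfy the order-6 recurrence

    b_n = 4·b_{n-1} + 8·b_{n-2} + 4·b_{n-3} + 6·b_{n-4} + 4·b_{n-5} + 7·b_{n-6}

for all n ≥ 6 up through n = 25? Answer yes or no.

Terms b_0..b_25: 7, 7, 1, 10, 1, 6, 3, 3, 0, 0, 7, 2, 0, 3, 0, 10, 10, 6, 1, 6, 6, 2, 0, 7, 8, 0
n=6: candidate gives 1, actual b_6 = 3 ✗

no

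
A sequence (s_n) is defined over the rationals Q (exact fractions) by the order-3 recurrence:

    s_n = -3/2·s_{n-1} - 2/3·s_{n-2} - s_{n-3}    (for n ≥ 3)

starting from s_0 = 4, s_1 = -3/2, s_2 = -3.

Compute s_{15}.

s_3 = -3/2·-3 + -2/3·-3/2 + -1·4 = 3/2
s_4 = -3/2·3/2 + -2/3·-3 + -1·-3/2 = 5/4
s_5 = -3/2·5/4 + -2/3·3/2 + -1·-3 = 1/8
s_6 = -3/2·1/8 + -2/3·5/4 + -1·3/2 = -121/48
s_7 = -3/2·-121/48 + -2/3·1/8 + -1·5/4 = 235/96
s_8 = -3/2·235/96 + -2/3·-121/48 + -1·1/8 = -1219/576
s_9 = -3/2·-1219/576 + -2/3·235/96 + -1·-121/48 = 4681/1152
s_10 = -3/2·4681/1152 + -2/3·-1219/576 + -1·235/96 = -49297/6912
s_11 = -3/2·-49297/6912 + -2/3·4681/1152 + -1·-1219/576 = 139699/13824
s_12 = -3/2·139699/13824 + -2/3·-49297/6912 + -1·4681/1152 = -1199947/82944
s_13 = -3/2·-1199947/82944 + -2/3·139699/13824 + -1·-49297/6912 = 3665377/165888
s_14 = -3/2·3665377/165888 + -2/3·-1199947/82944 + -1·139699/13824 = -33447145/995328
s_15 = -3/2·-33447145/995328 + -2/3·3665377/165888 + -1·-1199947/82944 = 99817147/1990656

99817147/1990656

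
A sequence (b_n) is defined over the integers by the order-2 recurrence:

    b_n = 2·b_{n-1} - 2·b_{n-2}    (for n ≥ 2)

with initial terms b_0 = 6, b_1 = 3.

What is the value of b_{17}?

b_2 = 2·3 + -2·6 = -6
b_3 = 2·-6 + -2·3 = -18
b_4 = 2·-18 + -2·-6 = -24
b_5 = 2·-24 + -2·-18 = -12
b_6 = 2·-12 + -2·-24 = 24
b_7 = 2·24 + -2·-12 = 72
b_8 = 2·72 + -2·24 = 96
b_9 = 2·96 + -2·72 = 48
b_10 = 2·48 + -2·96 = -96
b_11 = 2·-96 + -2·48 = -288
b_12 = 2·-288 + -2·-96 = -384
b_13 = 2·-384 + -2·-288 = -192
b_14 = 2·-192 + -2·-384 = 384
b_15 = 2·384 + -2·-192 = 1152
b_16 = 2·1152 + -2·384 = 1536
b_17 = 2·1536 + -2·1152 = 768

768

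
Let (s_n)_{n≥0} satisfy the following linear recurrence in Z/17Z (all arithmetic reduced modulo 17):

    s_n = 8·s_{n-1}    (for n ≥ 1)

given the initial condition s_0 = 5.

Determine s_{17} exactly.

s_1 = 8·5 = 6
s_2 = 8·6 = 14
s_3 = 8·14 = 10
s_4 = 8·10 = 12
s_5 = 8·12 = 11
s_6 = 8·11 = 3
s_7 = 8·3 = 7
s_8 = 8·7 = 5
(s_8) = (5) = (s_0), so the sequence has period 8.
17 ≡ 1 (mod 8), hence s_17 = s_1 = 6.

6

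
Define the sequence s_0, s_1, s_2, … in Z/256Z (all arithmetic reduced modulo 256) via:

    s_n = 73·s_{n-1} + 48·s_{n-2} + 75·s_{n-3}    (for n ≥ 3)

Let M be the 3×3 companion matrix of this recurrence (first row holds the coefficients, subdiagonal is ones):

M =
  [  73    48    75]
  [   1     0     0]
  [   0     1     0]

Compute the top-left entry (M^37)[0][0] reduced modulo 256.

(M^37)[0][0] is the top entry after applying M 37 times to the unit state (1, 0, 0). Equivalently it is h_{39} for the auxiliary sequence (h_n) obeying the same recurrence with h_2 = 1 and h_i = 0 for 0 ≤ i < 2:
h_3 = 73·1 + 48·0 + 75·0 = 73
h_4 = 73·73 + 48·1 + 75·0 = 1
h_5 = 73·1 + 48·73 + 75·1 = 68
h_6 = 73·68 + 48·1 + 75·73 = 247
h_7 = 73·247 + 48·68 + 75·1 = 122
h_8 = 73·122 + 48·247 + 75·68 = 6
h_9 = 73·6 + 48·122 + 75·247 = 243
h_10 = 73·243 + 48·6 + 75·122 = 41
h_11 = 73·41 + 48·243 + 75·6 = 3
h_12 = 73·3 + 48·41 + 75·243 = 188
h_13 = 73·188 + 48·3 + 75·41 = 47
h_14 = 73·47 + 48·188 + 75·3 = 136
h_15 = 73·136 + 48·47 + 75·188 = 172
h_16 = 73·172 + 48·136 + 75·47 = 81
h_17 = 73·81 + 48·172 + 75·136 = 49
h_18 = 73·49 + 48·81 + 75·172 = 141
h_19 = 73·141 + 48·49 + 75·81 = 32
h_20 = 73·32 + 48·141 + 75·49 = 235
h_21 = 73·235 + 48·32 + 75·141 = 82
h_22 = 73·82 + 48·235 + 75·32 = 210
h_23 = 73·210 + 48·82 + 75·235 = 27
h_24 = 73·27 + 48·210 + 75·82 = 25
h_25 = 73·25 + 48·27 + 75·210 = 183
h_26 = 73·183 + 48·25 + 75·27 = 200
h_27 = 73·200 + 48·183 + 75·25 = 171
h_28 = 73·171 + 48·200 + 75·183 = 224
h_29 = 73·224 + 48·171 + 75·200 = 136
h_30 = 73·136 + 48·224 + 75·171 = 225
h_31 = 73·225 + 48·136 + 75·224 = 73
h_32 = 73·73 + 48·225 + 75·136 = 217
h_33 = 73·217 + 48·73 + 75·225 = 124
h_34 = 73·124 + 48·217 + 75·73 = 111
h_35 = 73·111 + 48·124 + 75·217 = 122
h_36 = 73·122 + 48·111 + 75·124 = 238
h_37 = 73·238 + 48·122 + 75·111 = 67
h_38 = 73·67 + 48·238 + 75·122 = 121
h_39 = 73·121 + 48·67 + 75·238 = 203

203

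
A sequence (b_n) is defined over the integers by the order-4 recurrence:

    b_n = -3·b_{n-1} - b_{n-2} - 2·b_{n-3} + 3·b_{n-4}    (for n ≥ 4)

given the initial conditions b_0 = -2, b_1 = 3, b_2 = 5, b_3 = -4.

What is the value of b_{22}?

-1012291991

b_4 = -3·-4 + -1·5 + -2·3 + 3·-2 = -5
b_5 = -3·-5 + -1·-4 + -2·5 + 3·3 = 18
b_6 = -3·18 + -1·-5 + -2·-4 + 3·5 = -26
b_7 = -3·-26 + -1·18 + -2·-5 + 3·-4 = 58
b_8 = -3·58 + -1·-26 + -2·18 + 3·-5 = -199
b_9 = -3·-199 + -1·58 + -2·-26 + 3·18 = 645
b_10 = -3·645 + -1·-199 + -2·58 + 3·-26 = -1930
b_11 = -3·-1930 + -1·645 + -2·-199 + 3·58 = 5717
b_12 = -3·5717 + -1·-1930 + -2·645 + 3·-199 = -17108
b_13 = -3·-17108 + -1·5717 + -2·-1930 + 3·645 = 51402
b_14 = -3·51402 + -1·-17108 + -2·5717 + 3·-1930 = -154322
b_15 = -3·-154322 + -1·51402 + -2·-17108 + 3·5717 = 462931
b_16 = -3·462931 + -1·-154322 + -2·51402 + 3·-17108 = -1388599
b_17 = -3·-1388599 + -1·462931 + -2·-154322 + 3·51402 = 4165716
b_18 = -3·4165716 + -1·-1388599 + -2·462931 + 3·-154322 = -12497377
b_19 = -3·-12497377 + -1·4165716 + -2·-1388599 + 3·462931 = 37492406
b_20 = -3·37492406 + -1·-12497377 + -2·4165716 + 3·-1388599 = -112477070
b_21 = -3·-112477070 + -1·37492406 + -2·-12497377 + 3·4165716 = 337430706
b_22 = -3·337430706 + -1·-112477070 + -2·37492406 + 3·-12497377 = -1012291991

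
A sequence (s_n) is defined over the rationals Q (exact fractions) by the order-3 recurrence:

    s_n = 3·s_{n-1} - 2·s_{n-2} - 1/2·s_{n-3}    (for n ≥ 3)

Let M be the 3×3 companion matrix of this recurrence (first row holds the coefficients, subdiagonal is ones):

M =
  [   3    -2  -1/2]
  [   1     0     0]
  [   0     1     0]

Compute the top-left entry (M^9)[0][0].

3415/8

(M^9)[0][0] is the top entry after applying M 9 times to the unit state (1, 0, 0). Equivalently it is h_{11} for the auxiliary sequence (h_n) obeying the same recurrence with h_2 = 1 and h_i = 0 for 0 ≤ i < 2:
h_3 = 3·1 + -2·0 + -1/2·0 = 3
h_4 = 3·3 + -2·1 + -1/2·0 = 7
h_5 = 3·7 + -2·3 + -1/2·1 = 29/2
h_6 = 3·29/2 + -2·7 + -1/2·3 = 28
h_7 = 3·28 + -2·29/2 + -1/2·7 = 103/2
h_8 = 3·103/2 + -2·28 + -1/2·29/2 = 365/4
h_9 = 3·365/4 + -2·103/2 + -1/2·28 = 627/4
h_10 = 3·627/4 + -2·365/4 + -1/2·103/2 = 262
h_11 = 3·262 + -2·627/4 + -1/2·365/4 = 3415/8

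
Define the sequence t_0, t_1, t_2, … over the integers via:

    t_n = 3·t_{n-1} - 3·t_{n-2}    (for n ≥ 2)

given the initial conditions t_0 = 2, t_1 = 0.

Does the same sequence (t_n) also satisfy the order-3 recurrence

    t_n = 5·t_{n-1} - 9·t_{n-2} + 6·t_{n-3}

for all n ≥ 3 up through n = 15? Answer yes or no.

yes

Terms t_0..t_15: 2, 0, -6, -18, -36, -54, -54, 0, 162, 486, 972, 1458, 1458, 0, -4374, -13122
n=3: candidate gives -18, actual t_3 = -18 ✓
n=4: candidate gives -36, actual t_4 = -36 ✓
n=5: candidate gives -54, actual t_5 = -54 ✓
n=6: candidate gives -54, actual t_6 = -54 ✓
n=7: candidate gives 0, actual t_7 = 0 ✓
n=8: candidate gives 162, actual t_8 = 162 ✓
n=9: candidate gives 486, actual t_9 = 486 ✓
n=10: candidate gives 972, actual t_10 = 972 ✓
n=11: candidate gives 1458, actual t_11 = 1458 ✓
n=12: candidate gives 1458, actual t_12 = 1458 ✓
n=13: candidate gives 0, actual t_13 = 0 ✓
n=14: candidate gives -4374, actual t_14 = -4374 ✓
n=15: candidate gives -13122, actual t_15 = -13122 ✓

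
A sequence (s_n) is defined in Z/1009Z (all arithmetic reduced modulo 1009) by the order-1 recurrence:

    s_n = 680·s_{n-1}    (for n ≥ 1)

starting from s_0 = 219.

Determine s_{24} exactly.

316

s_1 = 680·219 = 597
s_2 = 680·597 = 342
s_3 = 680·342 = 490
s_4 = 680·490 = 230
s_5 = 680·230 = 5
s_6 = 680·5 = 373
s_7 = 680·373 = 381
s_8 = 680·381 = 776
s_9 = 680·776 = 982
s_10 = 680·982 = 811
s_11 = 680·811 = 566
s_12 = 680·566 = 451
s_13 = 680·451 = 953
s_14 = 680·953 = 262
s_15 = 680·262 = 576
s_16 = 680·576 = 188
s_17 = 680·188 = 706
s_18 = 680·706 = 805
s_19 = 680·805 = 522
s_20 = 680·522 = 801
s_21 = 680·801 = 829
s_22 = 680·829 = 698
s_23 = 680·698 = 410
s_24 = 680·410 = 316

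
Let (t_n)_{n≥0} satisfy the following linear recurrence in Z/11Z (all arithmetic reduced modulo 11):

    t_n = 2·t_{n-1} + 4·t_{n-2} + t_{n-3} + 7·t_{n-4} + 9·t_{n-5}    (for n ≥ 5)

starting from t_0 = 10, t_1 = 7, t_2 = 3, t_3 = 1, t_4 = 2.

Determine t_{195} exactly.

6

t_5 = 2·2 + 4·1 + 1·3 + 7·7 + 9·10 = 7
t_6 = 2·7 + 4·2 + 1·1 + 7·3 + 9·7 = 8
t_7 = 2·8 + 4·7 + 1·2 + 7·1 + 9·3 = 3
t_8 = 2·3 + 4·8 + 1·7 + 7·2 + 9·1 = 2
t_9 = 2·2 + 4·3 + 1·8 + 7·7 + 9·2 = 3
t_10 = 2·3 + 4·2 + 1·3 + 7·8 + 9·7 = 4
Continuing the recurrence:
  t_11 = 5;  t_12 = 4;  t_13 = 5;  t_14 = 9;  t_15 = 3;  t_16 = 10
  t_17 = 2;  t_18 = 1;  t_19 = 1;  t_20 = 6;  t_21 = 0;  t_22 = 6
  t_23 = 1;  t_24 = 0;  t_25 = 9;  t_26 = 6;  t_27 = 10;  t_28 = 7
  t_29 = 2;  t_30 = 0;  t_31 = 7;  t_32 = 1;  t_33 = 8;  t_34 = 1
  t_35 = 7;  t_36 = 8;  t_37 = 0;  t_38 = 8;  t_39 = 5;  t_40 = 7
  t_41 = 4;  t_42 = 9;  t_43 = 5;  t_44 = 1;  t_45 = 1;  t_46 = 0
  t_47 = 0;  t_48 = 9;  t_49 = 1;  t_50 = 3;  t_51 = 8;  t_52 = 4
  t_53 = 10;  t_54 = 8;  t_55 = 0;  t_56 = 10;  t_57 = 2;  t_58 = 3
  t_59 = 8;  t_60 = 1;  t_61 = 9;  t_62 = 3;  t_63 = 5;  t_64 = 0
  t_65 = 7;  t_66 = 0;  t_67 = 2;  t_68 = 1;  t_69 = 4;  t_70 = 0
  t_71 = 9;  t_72 = 3;  t_73 = 2;  t_74 = 6;  t_75 = 9;  t_76 = 3
  t_77 = 1;  t_78 = 6;  t_79 = 4;  t_80 = 3;  t_81 = 7;  t_82 = 4
  t_83 = 0;  t_84 = 3;  t_85 = 9;  t_86 = 0;  t_87 = 9;  t_88 = 4
  t_89 = 2;  t_90 = 0;  t_91 = 9;  t_92 = 8;  t_93 = 3;  t_94 = 10
  t_95 = 4;  t_96 = 1;  t_97 = 0;  t_98 = 6;  t_99 = 10;  t_100 = 10
  t_101 = 9;  t_102 = 0;  t_103 = 5;  t_104 = 3;  t_105 = 3;  t_106 = 5
  t_107 = 5;  t_108 = 0;  t_109 = 7;  t_110 = 4;  t_111 = 6;  t_112 = 3
  t_113 = 6;  t_114 = 0;  t_115 = 6;  t_116 = 5;  t_117 = 4;  t_118 = 0
  t_119 = 8;  t_120 = 10;  t_121 = 4;  t_122 = 4;  t_123 = 2;  t_124 = 1
  t_125 = 0;  t_126 = 4;  t_127 = 4;  t_128 = 5;  t_129 = 6;  t_130 = 9
  t_131 = 1;  t_132 = 5;  t_133 = 0;  t_134 = 6;  t_135 = 6;  t_136 = 3
  t_137 = 4;  t_138 = 2;  t_139 = 9;  t_140 = 6;  t_141 = 6;  t_142 = 7
  t_143 = 4;  t_144 = 0;  t_145 = 9;  t_146 = 4;  t_147 = 3;  t_148 = 1
  t_149 = 4;  t_150 = 3;  t_151 = 3;  t_152 = 1;  t_153 = 10;  t_154 = 7
  t_155 = 4;  t_156 = 3;  t_157 = 9;  t_158 = 8;  t_159 = 3;  t_160 = 5
  t_161 = 10;  t_162 = 4;  t_163 = 3;  t_164 = 6;  t_165 = 0;  t_166 = 2
  t_167 = 1;  t_168 = 2;  t_169 = 9;  t_170 = 8;  t_171 = 2;  t_172 = 2
  t_173 = 2;  t_174 = 8;  t_175 = 2;  t_176 = 4;  t_177 = 1;  t_178 = 6
  t_179 = 7;  t_180 = 8;  t_181 = 5;  t_182 = 1;  t_183 = 1;  t_184 = 9
  t_185 = 9;  t_186 = 8;  t_187 = 0;  t_188 = 3;  t_189 = 4;  t_190 = 3
  t_191 = 9;  t_192 = 0;  t_193 = 6
t_194 = 2·6 + 4·0 + 1·9 + 7·3 + 9·4 = 1
t_195 = 2·1 + 4·6 + 1·0 + 7·9 + 9·3 = 6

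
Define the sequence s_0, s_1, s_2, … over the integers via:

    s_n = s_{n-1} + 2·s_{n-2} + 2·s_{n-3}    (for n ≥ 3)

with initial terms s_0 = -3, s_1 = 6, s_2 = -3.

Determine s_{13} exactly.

9381

s_3 = 1·-3 + 2·6 + 2·-3 = 3
s_4 = 1·3 + 2·-3 + 2·6 = 9
s_5 = 1·9 + 2·3 + 2·-3 = 9
s_6 = 1·9 + 2·9 + 2·3 = 33
s_7 = 1·33 + 2·9 + 2·9 = 69
s_8 = 1·69 + 2·33 + 2·9 = 153
s_9 = 1·153 + 2·69 + 2·33 = 357
s_10 = 1·357 + 2·153 + 2·69 = 801
s_11 = 1·801 + 2·357 + 2·153 = 1821
s_12 = 1·1821 + 2·801 + 2·357 = 4137
s_13 = 1·4137 + 2·1821 + 2·801 = 9381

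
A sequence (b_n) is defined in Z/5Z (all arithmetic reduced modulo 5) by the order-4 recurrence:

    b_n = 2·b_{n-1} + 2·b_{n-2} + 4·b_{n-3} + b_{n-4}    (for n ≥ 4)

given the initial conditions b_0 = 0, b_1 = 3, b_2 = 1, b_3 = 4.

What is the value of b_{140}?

b_4 = 2·4 + 2·1 + 4·3 + 1·0 = 2
b_5 = 2·2 + 2·4 + 4·1 + 1·3 = 4
b_6 = 2·4 + 2·2 + 4·4 + 1·1 = 4
b_7 = 2·4 + 2·4 + 4·2 + 1·4 = 3
b_8 = 2·3 + 2·4 + 4·4 + 1·2 = 2
b_9 = 2·2 + 2·3 + 4·4 + 1·4 = 0
Continuing the recurrence:
  b_10 = 0;  b_11 = 1;  b_12 = 4;  b_13 = 0;  b_14 = 2;  b_15 = 1
  b_16 = 0;  b_17 = 0;  b_18 = 1;  b_19 = 3;  b_20 = 3;  b_21 = 1
  b_22 = 1;  b_23 = 4;  b_24 = 2;  b_25 = 2;  b_26 = 0;  b_27 = 1
  b_28 = 2;  b_29 = 3;  b_30 = 4;  b_31 = 3;  b_32 = 3;  b_33 = 1
  b_34 = 4;  b_35 = 0;  b_36 = 0;  b_37 = 2;  b_38 = 3;  b_39 = 0
  b_40 = 4;  b_41 = 2;  b_42 = 0;  b_43 = 0;  b_44 = 2;  b_45 = 1
  b_46 = 1;  b_47 = 2;  b_48 = 2;  b_49 = 3;  b_50 = 4;  b_51 = 4
  b_52 = 0;  b_53 = 2;  b_54 = 4;  b_55 = 1;  b_56 = 3;  b_57 = 1
  b_58 = 1;  b_59 = 2;  b_60 = 3;  b_61 = 0;  b_62 = 0;  b_63 = 4
  b_64 = 1;  b_65 = 0;  b_66 = 3;  b_67 = 4;  b_68 = 0;  b_69 = 0
  b_70 = 4;  b_71 = 2;  b_72 = 2;  b_73 = 4;  b_74 = 4;  b_75 = 1
  b_76 = 3;  b_77 = 3;  b_78 = 0;  b_79 = 4;  b_80 = 3;  b_81 = 2
  b_82 = 1;  b_83 = 2;  b_84 = 2;  b_85 = 4;  b_86 = 1;  b_87 = 0
  b_88 = 0;  b_89 = 3;  b_90 = 2;  b_91 = 0;  b_92 = 1;  b_93 = 3
  b_94 = 0;  b_95 = 0;  b_96 = 3;  b_97 = 4;  b_98 = 4;  b_99 = 3
  b_100 = 3;  b_101 = 2;  b_102 = 1;  b_103 = 1;  b_104 = 0;  b_105 = 3
  b_106 = 1;  b_107 = 4;  b_108 = 2;  b_109 = 4;  b_110 = 4;  b_111 = 3
  b_112 = 2;  b_113 = 0;  b_114 = 0;  b_115 = 1;  b_116 = 4;  b_117 = 0
  b_118 = 2;  b_119 = 1;  b_120 = 0;  b_121 = 0;  b_122 = 1;  b_123 = 3
  b_124 = 3;  b_125 = 1;  b_126 = 1;  b_127 = 4;  b_128 = 2;  b_129 = 2
  b_130 = 0;  b_131 = 1;  b_132 = 2;  b_133 = 3;  b_134 = 4;  b_135 = 3
  b_136 = 3;  b_137 = 1;  b_138 = 4
b_139 = 2·4 + 2·1 + 4·3 + 1·3 = 0
b_140 = 2·0 + 2·4 + 4·1 + 1·3 = 0

0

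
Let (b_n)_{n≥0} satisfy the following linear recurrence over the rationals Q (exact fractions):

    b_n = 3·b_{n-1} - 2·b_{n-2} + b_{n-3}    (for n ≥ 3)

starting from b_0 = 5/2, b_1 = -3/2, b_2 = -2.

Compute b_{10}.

191/2

b_3 = 3·-2 + -2·-3/2 + 1·5/2 = -1/2
b_4 = 3·-1/2 + -2·-2 + 1·-3/2 = 1
b_5 = 3·1 + -2·-1/2 + 1·-2 = 2
b_6 = 3·2 + -2·1 + 1·-1/2 = 7/2
b_7 = 3·7/2 + -2·2 + 1·1 = 15/2
b_8 = 3·15/2 + -2·7/2 + 1·2 = 35/2
b_9 = 3·35/2 + -2·15/2 + 1·7/2 = 41
b_10 = 3·41 + -2·35/2 + 1·15/2 = 191/2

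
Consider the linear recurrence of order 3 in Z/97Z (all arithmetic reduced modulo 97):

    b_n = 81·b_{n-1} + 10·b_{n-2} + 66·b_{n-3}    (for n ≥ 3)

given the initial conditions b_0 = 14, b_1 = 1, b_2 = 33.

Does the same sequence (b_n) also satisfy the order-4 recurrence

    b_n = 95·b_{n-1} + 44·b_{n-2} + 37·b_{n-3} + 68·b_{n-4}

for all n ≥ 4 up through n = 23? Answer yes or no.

Terms b_0..b_23: 14, 1, 33, 18, 11, 48, 45, 1, 13, 56, 76, 8, 60, 62, 39, 76, 65, 63, 2, 38, 78, 40, 29, 40
n=4: candidate gives 77, actual b_4 = 11 ✗

no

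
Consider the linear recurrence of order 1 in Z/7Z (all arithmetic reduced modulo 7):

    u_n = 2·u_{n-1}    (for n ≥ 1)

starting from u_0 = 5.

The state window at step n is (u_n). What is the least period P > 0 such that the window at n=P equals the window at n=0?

n=0: window = (5)
n=1: window = (3)
n=2: window = (6)
n=3: window = (5)
window at n=3 equals window at n=0 → period = 3

3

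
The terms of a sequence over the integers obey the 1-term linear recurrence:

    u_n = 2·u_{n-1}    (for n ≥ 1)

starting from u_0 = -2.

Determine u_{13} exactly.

-16384

u_1 = 2·-2 = -4
u_2 = 2·-4 = -8
u_3 = 2·-8 = -16
u_4 = 2·-16 = -32
u_5 = 2·-32 = -64
u_6 = 2·-64 = -128
u_7 = 2·-128 = -256
u_8 = 2·-256 = -512
u_9 = 2·-512 = -1024
u_10 = 2·-1024 = -2048
u_11 = 2·-2048 = -4096
u_12 = 2·-4096 = -8192
u_13 = 2·-8192 = -16384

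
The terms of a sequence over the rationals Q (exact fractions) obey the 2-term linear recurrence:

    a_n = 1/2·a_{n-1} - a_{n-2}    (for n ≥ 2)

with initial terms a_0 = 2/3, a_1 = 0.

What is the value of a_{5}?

7/12

a_2 = 1/2·0 + -1·2/3 = -2/3
a_3 = 1/2·-2/3 + -1·0 = -1/3
a_4 = 1/2·-1/3 + -1·-2/3 = 1/2
a_5 = 1/2·1/2 + -1·-1/3 = 7/12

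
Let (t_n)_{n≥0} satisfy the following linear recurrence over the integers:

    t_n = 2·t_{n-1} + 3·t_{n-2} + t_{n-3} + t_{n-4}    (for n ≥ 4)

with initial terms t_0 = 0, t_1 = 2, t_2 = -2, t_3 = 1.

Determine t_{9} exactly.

-224

t_4 = 2·1 + 3·-2 + 1·2 + 1·0 = -2
t_5 = 2·-2 + 3·1 + 1·-2 + 1·2 = -1
t_6 = 2·-1 + 3·-2 + 1·1 + 1·-2 = -9
t_7 = 2·-9 + 3·-1 + 1·-2 + 1·1 = -22
t_8 = 2·-22 + 3·-9 + 1·-1 + 1·-2 = -74
t_9 = 2·-74 + 3·-22 + 1·-9 + 1·-1 = -224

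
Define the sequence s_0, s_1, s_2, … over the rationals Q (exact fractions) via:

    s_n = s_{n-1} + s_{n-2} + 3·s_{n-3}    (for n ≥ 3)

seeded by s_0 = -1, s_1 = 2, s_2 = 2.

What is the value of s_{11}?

s_3 = 1·2 + 1·2 + 3·-1 = 1
s_4 = 1·1 + 1·2 + 3·2 = 9
s_5 = 1·9 + 1·1 + 3·2 = 16
s_6 = 1·16 + 1·9 + 3·1 = 28
s_7 = 1·28 + 1·16 + 3·9 = 71
s_8 = 1·71 + 1·28 + 3·16 = 147
s_9 = 1·147 + 1·71 + 3·28 = 302
s_10 = 1·302 + 1·147 + 3·71 = 662
s_11 = 1·662 + 1·302 + 3·147 = 1405

1405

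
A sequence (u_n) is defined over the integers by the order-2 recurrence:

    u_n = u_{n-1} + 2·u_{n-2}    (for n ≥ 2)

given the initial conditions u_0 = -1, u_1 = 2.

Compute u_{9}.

172

u_2 = 1·2 + 2·-1 = 0
u_3 = 1·0 + 2·2 = 4
u_4 = 1·4 + 2·0 = 4
u_5 = 1·4 + 2·4 = 12
u_6 = 1·12 + 2·4 = 20
u_7 = 1·20 + 2·12 = 44
u_8 = 1·44 + 2·20 = 84
u_9 = 1·84 + 2·44 = 172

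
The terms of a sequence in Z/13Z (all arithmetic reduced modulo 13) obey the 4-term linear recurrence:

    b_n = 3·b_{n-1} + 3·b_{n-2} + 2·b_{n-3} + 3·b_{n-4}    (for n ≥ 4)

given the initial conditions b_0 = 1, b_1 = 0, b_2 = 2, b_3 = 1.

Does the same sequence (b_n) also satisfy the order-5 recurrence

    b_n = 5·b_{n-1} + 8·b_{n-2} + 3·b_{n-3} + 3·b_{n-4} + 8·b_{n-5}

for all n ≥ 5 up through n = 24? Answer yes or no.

Terms b_0..b_24: 1, 0, 2, 1, 12, 4, 4, 12, 1, 7, 8, 5, 4, 12, 4, 6, 1, 0, 1, 10, 10, 10, 5, 4, 12
n=5: candidate gives 4, actual b_5 = 4 ✓
n=6: candidate gives 8, actual b_6 = 4 ✗

no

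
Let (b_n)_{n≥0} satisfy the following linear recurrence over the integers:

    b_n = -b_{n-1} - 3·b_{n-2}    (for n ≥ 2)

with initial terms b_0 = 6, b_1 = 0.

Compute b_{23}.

b_2 = -1·0 + -3·6 = -18
b_3 = -1·-18 + -3·0 = 18
b_4 = -1·18 + -3·-18 = 36
b_5 = -1·36 + -3·18 = -90
b_6 = -1·-90 + -3·36 = -18
b_7 = -1·-18 + -3·-90 = 288
b_8 = -1·288 + -3·-18 = -234
b_9 = -1·-234 + -3·288 = -630
b_10 = -1·-630 + -3·-234 = 1332
b_11 = -1·1332 + -3·-630 = 558
b_12 = -1·558 + -3·1332 = -4554
b_13 = -1·-4554 + -3·558 = 2880
b_14 = -1·2880 + -3·-4554 = 10782
b_15 = -1·10782 + -3·2880 = -19422
b_16 = -1·-19422 + -3·10782 = -12924
b_17 = -1·-12924 + -3·-19422 = 71190
b_18 = -1·71190 + -3·-12924 = -32418
b_19 = -1·-32418 + -3·71190 = -181152
b_20 = -1·-181152 + -3·-32418 = 278406
b_21 = -1·278406 + -3·-181152 = 265050
b_22 = -1·265050 + -3·278406 = -1100268
b_23 = -1·-1100268 + -3·265050 = 305118

305118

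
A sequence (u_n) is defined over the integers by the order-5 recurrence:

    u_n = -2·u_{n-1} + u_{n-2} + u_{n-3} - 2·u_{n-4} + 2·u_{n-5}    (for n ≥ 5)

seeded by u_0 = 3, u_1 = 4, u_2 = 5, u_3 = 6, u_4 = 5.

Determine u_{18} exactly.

u_5 = -2·5 + 1·6 + 1·5 + -2·4 + 2·3 = -1
u_6 = -2·-1 + 1·5 + 1·6 + -2·5 + 2·4 = 11
u_7 = -2·11 + 1·-1 + 1·5 + -2·6 + 2·5 = -20
u_8 = -2·-20 + 1·11 + 1·-1 + -2·5 + 2·6 = 52
u_9 = -2·52 + 1·-20 + 1·11 + -2·-1 + 2·5 = -101
u_10 = -2·-101 + 1·52 + 1·-20 + -2·11 + 2·-1 = 210
u_11 = -2·210 + 1·-101 + 1·52 + -2·-20 + 2·11 = -407
u_12 = -2·-407 + 1·210 + 1·-101 + -2·52 + 2·-20 = 779
u_13 = -2·779 + 1·-407 + 1·210 + -2·-101 + 2·52 = -1449
u_14 = -2·-1449 + 1·779 + 1·-407 + -2·210 + 2·-101 = 2648
u_15 = -2·2648 + 1·-1449 + 1·779 + -2·-407 + 2·210 = -4732
u_16 = -2·-4732 + 1·2648 + 1·-1449 + -2·779 + 2·-407 = 8291
u_17 = -2·8291 + 1·-4732 + 1·2648 + -2·-1449 + 2·779 = -14210
u_18 = -2·-14210 + 1·8291 + 1·-4732 + -2·2648 + 2·-1449 = 23785

23785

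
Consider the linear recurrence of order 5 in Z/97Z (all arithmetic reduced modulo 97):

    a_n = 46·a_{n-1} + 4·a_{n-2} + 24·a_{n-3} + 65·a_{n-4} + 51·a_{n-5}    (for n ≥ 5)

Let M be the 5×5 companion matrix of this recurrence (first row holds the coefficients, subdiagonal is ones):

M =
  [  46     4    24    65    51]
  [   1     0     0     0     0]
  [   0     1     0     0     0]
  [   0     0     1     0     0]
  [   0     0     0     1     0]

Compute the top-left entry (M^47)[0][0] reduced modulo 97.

(M^47)[0][0] is the top entry after applying M 47 times to the unit state (1, 0, 0, 0, 0). Equivalently it is h_{51} for the auxiliary sequence (h_n) obeying the same recurrence with h_4 = 1 and h_i = 0 for 0 ≤ i < 4:
h_5 = 46·1 + 4·0 + 24·0 + 65·0 + 51·0 = 46
h_6 = 46·46 + 4·1 + 24·0 + 65·0 + 51·0 = 83
h_7 = 46·83 + 4·46 + 24·1 + 65·0 + 51·0 = 49
h_8 = 46·49 + 4·83 + 24·46 + 65·1 + 51·0 = 69
h_9 = 46·69 + 4·49 + 24·83 + 65·46 + 51·1 = 61
h_10 = 46·61 + 4·69 + 24·49 + 65·83 + 51·46 = 68
h_11 = 46·68 + 4·61 + 24·69 + 65·49 + 51·83 = 30
h_12 = 46·30 + 4·68 + 24·61 + 65·69 + 51·49 = 12
h_13 = 46·12 + 4·30 + 24·68 + 65·61 + 51·69 = 88
h_14 = 46·88 + 4·12 + 24·30 + 65·68 + 51·61 = 28
h_15 = 46·28 + 4·88 + 24·12 + 65·30 + 51·68 = 71
h_16 = 46·71 + 4·28 + 24·88 + 65·12 + 51·30 = 40
h_17 = 46·40 + 4·71 + 24·28 + 65·88 + 51·12 = 10
h_18 = 46·10 + 4·40 + 24·71 + 65·28 + 51·88 = 96
h_19 = 46·96 + 4·10 + 24·40 + 65·71 + 51·28 = 13
h_20 = 46·13 + 4·96 + 24·10 + 65·40 + 51·71 = 71
h_21 = 46·71 + 4·13 + 24·96 + 65·10 + 51·40 = 67
h_22 = 46·67 + 4·71 + 24·13 + 65·96 + 51·10 = 49
h_23 = 46·49 + 4·67 + 24·71 + 65·13 + 51·96 = 73
h_24 = 46·73 + 4·49 + 24·67 + 65·71 + 51·13 = 61
h_25 = 46·61 + 4·73 + 24·49 + 65·67 + 51·71 = 28
h_26 = 46·28 + 4·61 + 24·73 + 65·49 + 51·67 = 89
h_27 = 46·89 + 4·28 + 24·61 + 65·73 + 51·49 = 13
h_28 = 46·13 + 4·89 + 24·28 + 65·61 + 51·73 = 2
h_29 = 46·2 + 4·13 + 24·89 + 65·28 + 51·61 = 33
h_30 = 46·33 + 4·2 + 24·13 + 65·89 + 51·28 = 30
h_31 = 46·30 + 4·33 + 24·2 + 65·13 + 51·89 = 57
h_32 = 46·57 + 4·30 + 24·33 + 65·2 + 51·13 = 59
h_33 = 46·59 + 4·57 + 24·30 + 65·33 + 51·2 = 89
h_34 = 46·89 + 4·59 + 24·57 + 65·30 + 51·33 = 19
h_35 = 46·19 + 4·89 + 24·59 + 65·57 + 51·30 = 24
h_36 = 46·24 + 4·19 + 24·89 + 65·59 + 51·57 = 67
h_37 = 46·67 + 4·24 + 24·19 + 65·89 + 51·59 = 12
h_38 = 46·12 + 4·67 + 24·24 + 65·19 + 51·89 = 89
h_39 = 46·89 + 4·12 + 24·67 + 65·24 + 51·19 = 34
h_40 = 46·34 + 4·89 + 24·12 + 65·67 + 51·24 = 27
h_41 = 46·27 + 4·34 + 24·89 + 65·12 + 51·67 = 48
h_42 = 46·48 + 4·27 + 24·34 + 65·89 + 51·12 = 23
h_43 = 46·23 + 4·48 + 24·27 + 65·34 + 51·89 = 14
h_44 = 46·14 + 4·23 + 24·48 + 65·27 + 51·34 = 42
h_45 = 46·42 + 4·14 + 24·23 + 65·48 + 51·27 = 53
h_46 = 46·53 + 4·42 + 24·14 + 65·23 + 51·48 = 95
h_47 = 46·95 + 4·53 + 24·42 + 65·14 + 51·23 = 10
h_48 = 46·10 + 4·95 + 24·53 + 65·42 + 51·14 = 27
h_49 = 46·27 + 4·10 + 24·95 + 65·53 + 51·42 = 31
h_50 = 46·31 + 4·27 + 24·10 + 65·95 + 51·53 = 79
h_51 = 46·79 + 4·31 + 24·27 + 65·10 + 51·95 = 7

7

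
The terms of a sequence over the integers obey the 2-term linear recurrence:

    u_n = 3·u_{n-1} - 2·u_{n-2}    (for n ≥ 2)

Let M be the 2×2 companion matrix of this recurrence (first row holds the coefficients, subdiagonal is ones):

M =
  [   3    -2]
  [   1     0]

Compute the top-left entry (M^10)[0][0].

(M^10)[0][0] is the top entry after applying M 10 times to the unit state (1, 0). Equivalently it is h_{11} for the auxiliary sequence (h_n) obeying the same recurrence with h_1 = 1 and h_i = 0 for 0 ≤ i < 1:
h_2 = 3·1 + -2·0 = 3
h_3 = 3·3 + -2·1 = 7
h_4 = 3·7 + -2·3 = 15
h_5 = 3·15 + -2·7 = 31
h_6 = 3·31 + -2·15 = 63
h_7 = 3·63 + -2·31 = 127
h_8 = 3·127 + -2·63 = 255
h_9 = 3·255 + -2·127 = 511
h_10 = 3·511 + -2·255 = 1023
h_11 = 3·1023 + -2·511 = 2047

2047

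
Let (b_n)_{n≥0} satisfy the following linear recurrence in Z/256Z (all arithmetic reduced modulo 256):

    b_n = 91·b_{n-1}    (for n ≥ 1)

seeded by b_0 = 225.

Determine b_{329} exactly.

b_1 = 91·225 = 251
b_2 = 91·251 = 57
b_3 = 91·57 = 67
b_4 = 91·67 = 209
b_5 = 91·209 = 75
b_6 = 91·75 = 169
b_7 = 91·169 = 19
b_8 = 91·19 = 193
b_9 = 91·193 = 155
b_10 = 91·155 = 25
b_11 = 91·25 = 227
b_12 = 91·227 = 177
b_13 = 91·177 = 235
b_14 = 91·235 = 137
b_15 = 91·137 = 179
b_16 = 91·179 = 161
b_17 = 91·161 = 59
b_18 = 91·59 = 249
b_19 = 91·249 = 131
b_20 = 91·131 = 145
b_21 = 91·145 = 139
b_22 = 91·139 = 105
b_23 = 91·105 = 83
b_24 = 91·83 = 129
b_25 = 91·129 = 219
b_26 = 91·219 = 217
b_27 = 91·217 = 35
b_28 = 91·35 = 113
b_29 = 91·113 = 43
b_30 = 91·43 = 73
b_31 = 91·73 = 243
b_32 = 91·243 = 97
b_33 = 91·97 = 123
b_34 = 91·123 = 185
b_35 = 91·185 = 195
b_36 = 91·195 = 81
b_37 = 91·81 = 203
b_38 = 91·203 = 41
b_39 = 91·41 = 147
b_40 = 91·147 = 65
b_41 = 91·65 = 27
b_42 = 91·27 = 153
b_43 = 91·153 = 99
b_44 = 91·99 = 49
b_45 = 91·49 = 107
b_46 = 91·107 = 9
b_47 = 91·9 = 51
b_48 = 91·51 = 33
b_49 = 91·33 = 187
b_50 = 91·187 = 121
b_51 = 91·121 = 3
b_52 = 91·3 = 17
b_53 = 91·17 = 11
b_54 = 91·11 = 233
b_55 = 91·233 = 211
b_56 = 91·211 = 1
b_57 = 91·1 = 91
b_58 = 91·91 = 89
b_59 = 91·89 = 163
b_60 = 91·163 = 241
b_61 = 91·241 = 171
b_62 = 91·171 = 201
b_63 = 91·201 = 115
b_64 = 91·115 = 225
(b_64) = (225) = (b_0), so the sequence has period 64.
329 ≡ 9 (mod 64), hence b_329 = b_9 = 155.

155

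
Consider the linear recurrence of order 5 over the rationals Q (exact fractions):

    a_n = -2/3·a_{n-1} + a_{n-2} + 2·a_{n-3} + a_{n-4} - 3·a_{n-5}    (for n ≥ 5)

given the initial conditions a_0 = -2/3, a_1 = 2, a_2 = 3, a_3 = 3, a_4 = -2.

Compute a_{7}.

a_5 = -2/3·-2 + 1·3 + 2·3 + 1·2 + -3·-2/3 = 43/3
a_6 = -2/3·43/3 + 1·-2 + 2·3 + 1·3 + -3·2 = -77/9
a_7 = -2/3·-77/9 + 1·43/3 + 2·-2 + 1·3 + -3·3 = 271/27

271/27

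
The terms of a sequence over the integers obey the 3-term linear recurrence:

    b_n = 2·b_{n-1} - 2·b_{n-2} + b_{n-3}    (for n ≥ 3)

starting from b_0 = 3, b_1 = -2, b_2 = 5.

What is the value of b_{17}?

b_3 = 2·5 + -2·-2 + 1·3 = 17
b_4 = 2·17 + -2·5 + 1·-2 = 22
b_5 = 2·22 + -2·17 + 1·5 = 15
b_6 = 2·15 + -2·22 + 1·17 = 3
b_7 = 2·3 + -2·15 + 1·22 = -2
b_8 = 2·-2 + -2·3 + 1·15 = 5
(b_6, b_7, b_8) = (3, -2, 5) = (b_0, b_1, b_2), so the sequence has period 6.
17 ≡ 5 (mod 6), hence b_17 = b_5 = 15.

15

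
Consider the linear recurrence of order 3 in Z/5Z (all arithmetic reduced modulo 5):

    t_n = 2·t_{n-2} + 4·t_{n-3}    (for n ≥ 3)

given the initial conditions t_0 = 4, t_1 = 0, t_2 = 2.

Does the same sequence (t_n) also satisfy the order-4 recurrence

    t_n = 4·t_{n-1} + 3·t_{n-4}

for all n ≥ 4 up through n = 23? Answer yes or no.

no

Terms t_0..t_23: 4, 0, 2, 1, 4, 0, 2, 1, 4, 0, 2, 1, 4, 0, 2, 1, 4, 0, 2, 1, 4, 0, 2, 1
n=4: candidate gives 1, actual t_4 = 4 ✗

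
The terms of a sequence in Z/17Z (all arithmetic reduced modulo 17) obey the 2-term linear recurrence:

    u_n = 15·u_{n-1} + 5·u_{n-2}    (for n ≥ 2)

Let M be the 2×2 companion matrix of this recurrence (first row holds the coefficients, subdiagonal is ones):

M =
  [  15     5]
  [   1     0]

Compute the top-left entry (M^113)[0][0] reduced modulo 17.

13

(M^113)[0][0] is the top entry after applying M 113 times to the unit state (1, 0). Equivalently it is h_{114} for the auxiliary sequence (h_n) obeying the same recurrence with h_1 = 1 and h_i = 0 for 0 ≤ i < 1:
h_2 = 15·1 + 5·0 = 15
h_3 = 15·15 + 5·1 = 9
h_4 = 15·9 + 5·15 = 6
h_5 = 15·6 + 5·9 = 16
h_6 = 15·16 + 5·6 = 15
h_7 = 15·15 + 5·16 = 16
h_8 = 15·16 + 5·15 = 9
h_9 = 15·9 + 5·16 = 11
h_10 = 15·11 + 5·9 = 6
h_11 = 15·6 + 5·11 = 9
h_12 = 15·9 + 5·6 = 12
h_13 = 15·12 + 5·9 = 4
h_14 = 15·4 + 5·12 = 1
h_15 = 15·1 + 5·4 = 1
h_16 = 15·1 + 5·1 = 3
h_17 = 15·3 + 5·1 = 16
h_18 = 15·16 + 5·3 = 0
h_19 = 15·0 + 5·16 = 12
h_20 = 15·12 + 5·0 = 10
h_21 = 15·10 + 5·12 = 6
h_22 = 15·6 + 5·10 = 4
h_23 = 15·4 + 5·6 = 5
h_24 = 15·5 + 5·4 = 10
h_25 = 15·10 + 5·5 = 5
h_26 = 15·5 + 5·10 = 6
h_27 = 15·6 + 5·5 = 13
h_28 = 15·13 + 5·6 = 4
h_29 = 15·4 + 5·13 = 6
h_30 = 15·6 + 5·4 = 8
h_31 = 15·8 + 5·6 = 14
h_32 = 15·14 + 5·8 = 12
h_33 = 15·12 + 5·14 = 12
h_34 = 15·12 + 5·12 = 2
h_35 = 15·2 + 5·12 = 5
h_36 = 15·5 + 5·2 = 0
h_37 = 15·0 + 5·5 = 8
h_38 = 15·8 + 5·0 = 1
h_39 = 15·1 + 5·8 = 4
h_40 = 15·4 + 5·1 = 14
h_41 = 15·14 + 5·4 = 9
h_42 = 15·9 + 5·14 = 1
h_43 = 15·1 + 5·9 = 9
h_44 = 15·9 + 5·1 = 4
h_45 = 15·4 + 5·9 = 3
h_46 = 15·3 + 5·4 = 14
h_47 = 15·14 + 5·3 = 4
h_48 = 15·4 + 5·14 = 11
h_49 = 15·11 + 5·4 = 15
h_50 = 15·15 + 5·11 = 8
h_51 = 15·8 + 5·15 = 8
h_52 = 15·8 + 5·8 = 7
h_53 = 15·7 + 5·8 = 9
h_54 = 15·9 + 5·7 = 0
h_55 = 15·0 + 5·9 = 11
h_56 = 15·11 + 5·0 = 12
h_57 = 15·12 + 5·11 = 14
h_58 = 15·14 + 5·12 = 15
h_59 = 15·15 + 5·14 = 6
h_60 = 15·6 + 5·15 = 12
h_61 = 15·12 + 5·6 = 6
h_62 = 15·6 + 5·12 = 14
h_63 = 15·14 + 5·6 = 2
h_64 = 15·2 + 5·14 = 15
h_65 = 15·15 + 5·2 = 14
h_66 = 15·14 + 5·15 = 13
h_67 = 15·13 + 5·14 = 10
h_68 = 15·10 + 5·13 = 11
h_69 = 15·11 + 5·10 = 11
h_70 = 15·11 + 5·11 = 16
h_71 = 15·16 + 5·11 = 6
h_72 = 15·6 + 5·16 = 0
h_73 = 15·0 + 5·6 = 13
h_74 = 15·13 + 5·0 = 8
h_75 = 15·8 + 5·13 = 15
h_76 = 15·15 + 5·8 = 10
h_77 = 15·10 + 5·15 = 4
h_78 = 15·4 + 5·10 = 8
h_79 = 15·8 + 5·4 = 4
h_80 = 15·4 + 5·8 = 15
h_81 = 15·15 + 5·4 = 7
h_82 = 15·7 + 5·15 = 10
h_83 = 15·10 + 5·7 = 15
h_84 = 15·15 + 5·10 = 3
h_85 = 15·3 + 5·15 = 1
h_86 = 15·1 + 5·3 = 13
h_87 = 15·13 + 5·1 = 13
h_88 = 15·13 + 5·13 = 5
h_89 = 15·5 + 5·13 = 4
h_90 = 15·4 + 5·5 = 0
h_91 = 15·0 + 5·4 = 3
h_92 = 15·3 + 5·0 = 11
h_93 = 15·11 + 5·3 = 10
h_94 = 15·10 + 5·11 = 1
h_95 = 15·1 + 5·10 = 14
h_96 = 15·14 + 5·1 = 11
h_97 = 15·11 + 5·14 = 14
h_98 = 15·14 + 5·11 = 10
h_99 = 15·10 + 5·14 = 16
h_100 = 15·16 + 5·10 = 1
h_101 = 15·1 + 5·16 = 10
h_102 = 15·10 + 5·1 = 2
h_103 = 15·2 + 5·10 = 12
h_104 = 15·12 + 5·2 = 3
h_105 = 15·3 + 5·12 = 3
h_106 = 15·3 + 5·3 = 9
h_107 = 15·9 + 5·3 = 14
h_108 = 15·14 + 5·9 = 0
h_109 = 15·0 + 5·14 = 2
h_110 = 15·2 + 5·0 = 13
h_111 = 15·13 + 5·2 = 1
h_112 = 15·1 + 5·13 = 12
h_113 = 15·12 + 5·1 = 15
h_114 = 15·15 + 5·12 = 13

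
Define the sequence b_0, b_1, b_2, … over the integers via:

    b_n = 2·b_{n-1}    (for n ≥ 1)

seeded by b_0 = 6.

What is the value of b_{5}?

b_1 = 2·6 = 12
b_2 = 2·12 = 24
b_3 = 2·24 = 48
b_4 = 2·48 = 96
b_5 = 2·96 = 192

192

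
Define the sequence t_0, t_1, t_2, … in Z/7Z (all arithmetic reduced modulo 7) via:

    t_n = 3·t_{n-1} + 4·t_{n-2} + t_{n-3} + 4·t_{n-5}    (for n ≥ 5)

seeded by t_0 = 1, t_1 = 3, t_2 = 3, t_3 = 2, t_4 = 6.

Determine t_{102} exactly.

1

t_5 = 3·6 + 4·2 + 1·3 + 0·3 + 4·1 = 5
t_6 = 3·5 + 4·6 + 1·2 + 0·3 + 4·3 = 4
t_7 = 3·4 + 4·5 + 1·6 + 0·2 + 4·3 = 1
t_8 = 3·1 + 4·4 + 1·5 + 0·6 + 4·2 = 4
t_9 = 3·4 + 4·1 + 1·4 + 0·5 + 4·6 = 2
t_10 = 3·2 + 4·4 + 1·1 + 0·4 + 4·5 = 1
t_11 = 3·1 + 4·2 + 1·4 + 0·1 + 4·4 = 3
t_12 = 3·3 + 4·1 + 1·2 + 0·4 + 4·1 = 5
t_13 = 3·5 + 4·3 + 1·1 + 0·2 + 4·4 = 2
t_14 = 3·2 + 4·5 + 1·3 + 0·1 + 4·2 = 2
t_15 = 3·2 + 4·2 + 1·5 + 0·3 + 4·1 = 2
t_16 = 3·2 + 4·2 + 1·2 + 0·5 + 4·3 = 0
t_17 = 3·0 + 4·2 + 1·2 + 0·2 + 4·5 = 2
t_18 = 3·2 + 4·0 + 1·2 + 0·2 + 4·2 = 2
t_19 = 3·2 + 4·2 + 1·0 + 0·2 + 4·2 = 1
t_20 = 3·1 + 4·2 + 1·2 + 0·0 + 4·2 = 0
t_21 = 3·0 + 4·1 + 1·2 + 0·2 + 4·0 = 6
t_22 = 3·6 + 4·0 + 1·1 + 0·2 + 4·2 = 6
t_23 = 3·6 + 4·6 + 1·0 + 0·1 + 4·2 = 1
t_24 = 3·1 + 4·6 + 1·6 + 0·0 + 4·1 = 2
t_25 = 3·2 + 4·1 + 1·6 + 0·6 + 4·0 = 2
t_26 = 3·2 + 4·2 + 1·1 + 0·6 + 4·6 = 4
t_27 = 3·4 + 4·2 + 1·2 + 0·1 + 4·6 = 4
t_28 = 3·4 + 4·4 + 1·2 + 0·2 + 4·1 = 6
t_29 = 3·6 + 4·4 + 1·4 + 0·2 + 4·2 = 4
t_30 = 3·4 + 4·6 + 1·4 + 0·4 + 4·2 = 6
t_31 = 3·6 + 4·4 + 1·6 + 0·4 + 4·4 = 0
t_32 = 3·0 + 4·6 + 1·4 + 0·6 + 4·4 = 2
t_33 = 3·2 + 4·0 + 1·6 + 0·4 + 4·6 = 1
t_34 = 3·1 + 4·2 + 1·0 + 0·6 + 4·4 = 6
t_35 = 3·6 + 4·1 + 1·2 + 0·0 + 4·6 = 6
t_36 = 3·6 + 4·6 + 1·1 + 0·2 + 4·0 = 1
t_37 = 3·1 + 4·6 + 1·6 + 0·1 + 4·2 = 6
t_38 = 3·6 + 4·1 + 1·6 + 0·6 + 4·1 = 4
t_39 = 3·4 + 4·6 + 1·1 + 0·6 + 4·6 = 5
t_40 = 3·5 + 4·4 + 1·6 + 0·1 + 4·6 = 5
t_41 = 3·5 + 4·5 + 1·4 + 0·6 + 4·1 = 1
t_42 = 3·1 + 4·5 + 1·5 + 0·4 + 4·6 = 3
t_43 = 3·3 + 4·1 + 1·5 + 0·5 + 4·4 = 6
t_44 = 3·6 + 4·3 + 1·1 + 0·5 + 4·5 = 2
t_45 = 3·2 + 4·6 + 1·3 + 0·1 + 4·5 = 4
t_46 = 3·4 + 4·2 + 1·6 + 0·3 + 4·1 = 2
t_47 = 3·2 + 4·4 + 1·2 + 0·6 + 4·3 = 1
t_48 = 3·1 + 4·2 + 1·4 + 0·2 + 4·6 = 4
t_49 = 3·4 + 4·1 + 1·2 + 0·4 + 4·2 = 5
t_50 = 3·5 + 4·4 + 1·1 + 0·2 + 4·4 = 6
t_51 = 3·6 + 4·5 + 1·4 + 0·1 + 4·2 = 1
t_52 = 3·1 + 4·6 + 1·5 + 0·4 + 4·1 = 1
t_53 = 3·1 + 4·1 + 1·6 + 0·5 + 4·4 = 1
t_54 = 3·1 + 4·1 + 1·1 + 0·6 + 4·5 = 0
t_55 = 3·0 + 4·1 + 1·1 + 0·1 + 4·6 = 1
t_56 = 3·1 + 4·0 + 1·1 + 0·1 + 4·1 = 1
t_57 = 3·1 + 4·1 + 1·0 + 0·1 + 4·1 = 4
t_58 = 3·4 + 4·1 + 1·1 + 0·0 + 4·1 = 0
t_59 = 3·0 + 4·4 + 1·1 + 0·1 + 4·0 = 3
t_60 = 3·3 + 4·0 + 1·4 + 0·1 + 4·1 = 3
t_61 = 3·3 + 4·3 + 1·0 + 0·4 + 4·1 = 4
t_62 = 3·4 + 4·3 + 1·3 + 0·0 + 4·4 = 1
t_63 = 3·1 + 4·4 + 1·3 + 0·3 + 4·0 = 1
t_64 = 3·1 + 4·1 + 1·4 + 0·3 + 4·3 = 2
t_65 = 3·2 + 4·1 + 1·1 + 0·4 + 4·3 = 2
t_66 = 3·2 + 4·2 + 1·1 + 0·1 + 4·4 = 3
t_67 = 3·3 + 4·2 + 1·2 + 0·1 + 4·1 = 2
t_68 = 3·2 + 4·3 + 1·2 + 0·2 + 4·1 = 3
t_69 = 3·3 + 4·2 + 1·3 + 0·2 + 4·2 = 0
t_70 = 3·0 + 4·3 + 1·2 + 0·3 + 4·2 = 1
t_71 = 3·1 + 4·0 + 1·3 + 0·2 + 4·3 = 4
t_72 = 3·4 + 4·1 + 1·0 + 0·3 + 4·2 = 3
t_73 = 3·3 + 4·4 + 1·1 + 0·0 + 4·3 = 3
t_74 = 3·3 + 4·3 + 1·4 + 0·1 + 4·0 = 4
t_75 = 3·4 + 4·3 + 1·3 + 0·4 + 4·1 = 3
t_76 = 3·3 + 4·4 + 1·3 + 0·3 + 4·4 = 2
t_77 = 3·2 + 4·3 + 1·4 + 0·3 + 4·3 = 6
t_78 = 3·6 + 4·2 + 1·3 + 0·4 + 4·3 = 6
t_79 = 3·6 + 4·6 + 1·2 + 0·3 + 4·4 = 4
t_80 = 3·4 + 4·6 + 1·6 + 0·2 + 4·3 = 5
t_81 = 3·5 + 4·4 + 1·6 + 0·6 + 4·2 = 3
t_82 = 3·3 + 4·5 + 1·4 + 0·6 + 4·6 = 1
t_83 = 3·1 + 4·3 + 1·5 + 0·4 + 4·6 = 2
t_84 = 3·2 + 4·1 + 1·3 + 0·5 + 4·4 = 1
t_85 = 3·1 + 4·2 + 1·1 + 0·3 + 4·5 = 4
t_86 = 3·4 + 4·1 + 1·2 + 0·1 + 4·3 = 2
t_87 = 3·2 + 4·4 + 1·1 + 0·2 + 4·1 = 6
t_88 = 3·6 + 4·2 + 1·4 + 0·1 + 4·2 = 3
t_89 = 3·3 + 4·6 + 1·2 + 0·4 + 4·1 = 4
t_90 = 3·4 + 4·3 + 1·6 + 0·2 + 4·4 = 4
t_91 = 3·4 + 4·4 + 1·3 + 0·6 + 4·2 = 4
t_92 = 3·4 + 4·4 + 1·4 + 0·3 + 4·6 = 0
t_93 = 3·0 + 4·4 + 1·4 + 0·4 + 4·3 = 4
t_94 = 3·4 + 4·0 + 1·4 + 0·4 + 4·4 = 4
t_95 = 3·4 + 4·4 + 1·0 + 0·4 + 4·4 = 2
t_96 = 3·2 + 4·4 + 1·4 + 0·0 + 4·4 = 0
t_97 = 3·0 + 4·2 + 1·4 + 0·4 + 4·0 = 5
t_98 = 3·5 + 4·0 + 1·2 + 0·4 + 4·4 = 5
t_99 = 3·5 + 4·5 + 1·0 + 0·2 + 4·4 = 2
t_100 = 3·2 + 4·5 + 1·5 + 0·0 + 4·2 = 4
t_101 = 3·4 + 4·2 + 1·5 + 0·5 + 4·0 = 4
t_102 = 3·4 + 4·4 + 1·2 + 0·5 + 4·5 = 1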